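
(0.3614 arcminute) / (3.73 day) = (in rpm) 3.115e-09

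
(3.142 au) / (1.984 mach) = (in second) 6.958e+08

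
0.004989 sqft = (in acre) 1.145e-07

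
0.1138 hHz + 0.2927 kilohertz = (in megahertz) 0.0003041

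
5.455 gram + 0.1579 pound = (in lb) 0.1699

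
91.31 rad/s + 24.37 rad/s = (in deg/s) 6628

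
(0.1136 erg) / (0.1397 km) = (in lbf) 1.828e-11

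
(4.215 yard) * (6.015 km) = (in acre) 5.729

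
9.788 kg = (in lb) 21.58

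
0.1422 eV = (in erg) 2.278e-13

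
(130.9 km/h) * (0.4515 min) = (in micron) 9.85e+08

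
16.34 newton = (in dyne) 1.634e+06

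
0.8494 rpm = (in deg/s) 5.096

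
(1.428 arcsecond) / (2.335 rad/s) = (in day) 3.432e-11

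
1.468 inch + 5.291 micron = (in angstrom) 3.729e+08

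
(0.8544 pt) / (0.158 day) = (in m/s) 2.208e-08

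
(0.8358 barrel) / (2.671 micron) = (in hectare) 4.975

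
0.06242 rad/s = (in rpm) 0.5961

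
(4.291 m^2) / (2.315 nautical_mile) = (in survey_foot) 0.003284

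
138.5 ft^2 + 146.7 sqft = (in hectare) 0.00265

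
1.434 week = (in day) 10.04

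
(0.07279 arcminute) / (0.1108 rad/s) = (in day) 2.212e-09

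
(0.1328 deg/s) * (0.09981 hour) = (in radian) 0.8328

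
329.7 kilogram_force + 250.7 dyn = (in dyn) 3.233e+08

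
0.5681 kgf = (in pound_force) 1.252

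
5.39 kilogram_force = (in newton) 52.86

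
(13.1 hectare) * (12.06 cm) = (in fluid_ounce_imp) 5.56e+08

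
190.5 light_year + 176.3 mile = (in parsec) 58.41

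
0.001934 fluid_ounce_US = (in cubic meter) 5.72e-08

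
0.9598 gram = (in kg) 0.0009598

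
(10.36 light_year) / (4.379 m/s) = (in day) 2.591e+11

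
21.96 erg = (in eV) 1.371e+13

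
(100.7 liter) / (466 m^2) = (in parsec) 7.003e-21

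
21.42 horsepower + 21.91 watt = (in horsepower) 21.45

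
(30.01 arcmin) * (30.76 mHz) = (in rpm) 0.002564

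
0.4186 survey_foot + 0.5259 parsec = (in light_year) 1.715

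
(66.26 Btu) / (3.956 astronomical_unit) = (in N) 1.181e-07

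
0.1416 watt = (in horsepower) 0.0001899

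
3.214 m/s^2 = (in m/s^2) 3.214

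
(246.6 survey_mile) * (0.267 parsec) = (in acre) 8.08e+17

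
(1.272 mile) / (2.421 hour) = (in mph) 0.5254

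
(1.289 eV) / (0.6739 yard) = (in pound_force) 7.534e-20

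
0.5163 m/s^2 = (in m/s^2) 0.5163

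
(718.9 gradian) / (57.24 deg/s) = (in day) 0.0001308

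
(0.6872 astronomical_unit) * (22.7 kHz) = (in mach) 6.854e+12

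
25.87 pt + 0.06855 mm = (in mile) 5.713e-06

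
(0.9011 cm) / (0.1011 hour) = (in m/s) 2.476e-05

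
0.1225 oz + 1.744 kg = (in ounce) 61.64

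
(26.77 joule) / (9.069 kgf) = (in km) 0.000301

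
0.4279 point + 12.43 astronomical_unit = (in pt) 5.271e+15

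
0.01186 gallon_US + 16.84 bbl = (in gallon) 707.3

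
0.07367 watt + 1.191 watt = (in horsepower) 0.001696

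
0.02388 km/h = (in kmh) 0.02388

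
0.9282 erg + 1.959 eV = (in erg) 0.9282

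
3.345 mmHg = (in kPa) 0.446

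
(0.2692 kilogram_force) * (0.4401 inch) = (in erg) 2.951e+05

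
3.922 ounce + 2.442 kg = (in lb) 5.629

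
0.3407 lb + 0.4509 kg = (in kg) 0.6054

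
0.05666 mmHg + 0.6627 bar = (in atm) 0.6541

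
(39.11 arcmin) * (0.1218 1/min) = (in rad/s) 2.309e-05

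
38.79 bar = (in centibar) 3879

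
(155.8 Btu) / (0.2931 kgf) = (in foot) 1.876e+05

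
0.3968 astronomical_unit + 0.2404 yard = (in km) 5.936e+07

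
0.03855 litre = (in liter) 0.03855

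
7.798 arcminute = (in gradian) 0.1444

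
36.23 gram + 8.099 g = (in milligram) 4.433e+04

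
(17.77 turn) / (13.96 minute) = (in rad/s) 0.1333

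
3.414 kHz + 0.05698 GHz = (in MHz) 56.98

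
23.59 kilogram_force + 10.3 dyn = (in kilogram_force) 23.59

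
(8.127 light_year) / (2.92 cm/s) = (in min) 4.389e+16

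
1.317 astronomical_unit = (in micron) 1.97e+17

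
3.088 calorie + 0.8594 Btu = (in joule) 919.6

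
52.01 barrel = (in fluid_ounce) 2.796e+05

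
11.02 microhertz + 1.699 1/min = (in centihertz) 2.833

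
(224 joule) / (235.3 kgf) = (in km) 9.707e-05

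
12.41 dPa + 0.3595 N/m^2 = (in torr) 0.012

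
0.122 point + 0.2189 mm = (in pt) 0.7425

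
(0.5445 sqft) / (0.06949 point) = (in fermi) 2.063e+18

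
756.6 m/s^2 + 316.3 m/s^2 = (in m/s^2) 1073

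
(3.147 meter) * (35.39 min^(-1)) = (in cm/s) 185.6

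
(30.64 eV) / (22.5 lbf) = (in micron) 4.905e-14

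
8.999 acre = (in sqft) 3.92e+05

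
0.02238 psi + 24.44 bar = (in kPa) 2444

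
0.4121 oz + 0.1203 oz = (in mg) 1.509e+04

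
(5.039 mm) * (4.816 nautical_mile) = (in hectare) 0.004494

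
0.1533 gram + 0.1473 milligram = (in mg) 153.4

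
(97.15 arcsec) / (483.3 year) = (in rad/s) 3.09e-14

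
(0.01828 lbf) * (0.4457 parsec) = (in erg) 1.118e+22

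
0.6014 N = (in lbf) 0.1352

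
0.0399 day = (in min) 57.46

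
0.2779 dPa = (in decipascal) 0.2779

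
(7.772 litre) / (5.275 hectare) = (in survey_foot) 4.834e-07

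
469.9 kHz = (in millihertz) 4.699e+08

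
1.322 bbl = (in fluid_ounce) 7107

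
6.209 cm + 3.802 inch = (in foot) 0.5205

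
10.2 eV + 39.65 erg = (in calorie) 9.477e-07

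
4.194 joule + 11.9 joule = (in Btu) 0.01525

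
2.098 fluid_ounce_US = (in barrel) 0.0003903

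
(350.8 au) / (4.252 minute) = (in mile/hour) 4.601e+11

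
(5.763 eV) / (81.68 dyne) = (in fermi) 1.13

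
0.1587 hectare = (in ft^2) 1.708e+04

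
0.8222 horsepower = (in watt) 613.1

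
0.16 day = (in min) 230.4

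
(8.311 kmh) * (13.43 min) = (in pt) 5.273e+06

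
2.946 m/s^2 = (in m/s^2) 2.946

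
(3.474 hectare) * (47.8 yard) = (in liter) 1.518e+09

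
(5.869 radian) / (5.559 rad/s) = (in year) 3.348e-08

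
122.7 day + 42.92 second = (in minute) 1.767e+05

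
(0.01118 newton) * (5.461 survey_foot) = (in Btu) 1.764e-05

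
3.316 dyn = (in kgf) 3.381e-06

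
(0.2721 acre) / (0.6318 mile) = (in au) 7.239e-12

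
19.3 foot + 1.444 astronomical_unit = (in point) 6.123e+14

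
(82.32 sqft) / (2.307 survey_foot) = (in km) 0.01088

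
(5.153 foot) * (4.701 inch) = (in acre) 4.634e-05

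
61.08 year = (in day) 2.229e+04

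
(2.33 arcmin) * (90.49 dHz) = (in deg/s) 0.3514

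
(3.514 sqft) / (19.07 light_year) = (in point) 5.129e-15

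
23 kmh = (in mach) 0.01876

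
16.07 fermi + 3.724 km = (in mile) 2.314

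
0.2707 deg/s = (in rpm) 0.04512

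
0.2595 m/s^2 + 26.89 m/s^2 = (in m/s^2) 27.15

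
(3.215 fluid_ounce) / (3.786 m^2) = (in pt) 0.07119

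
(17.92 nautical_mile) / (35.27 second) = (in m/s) 941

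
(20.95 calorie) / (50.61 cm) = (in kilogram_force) 17.66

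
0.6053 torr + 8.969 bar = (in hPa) 8970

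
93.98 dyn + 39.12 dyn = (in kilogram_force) 0.0001357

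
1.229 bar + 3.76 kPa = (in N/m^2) 1.267e+05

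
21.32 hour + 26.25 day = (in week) 3.877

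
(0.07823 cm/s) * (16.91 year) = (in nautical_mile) 225.3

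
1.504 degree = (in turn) 0.004178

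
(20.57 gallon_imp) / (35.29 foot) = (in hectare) 8.694e-07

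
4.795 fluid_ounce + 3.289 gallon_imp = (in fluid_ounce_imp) 531.2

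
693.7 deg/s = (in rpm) 115.6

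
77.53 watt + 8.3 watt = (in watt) 85.83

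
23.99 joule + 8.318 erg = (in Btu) 0.02274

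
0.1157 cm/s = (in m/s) 0.001157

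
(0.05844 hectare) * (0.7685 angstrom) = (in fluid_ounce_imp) 0.001581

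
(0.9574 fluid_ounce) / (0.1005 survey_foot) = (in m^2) 0.0009243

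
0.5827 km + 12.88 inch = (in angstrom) 5.83e+12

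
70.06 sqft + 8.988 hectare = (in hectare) 8.989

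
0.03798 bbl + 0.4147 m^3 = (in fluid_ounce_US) 1.423e+04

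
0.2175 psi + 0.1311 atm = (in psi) 2.144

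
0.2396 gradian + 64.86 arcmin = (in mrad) 22.63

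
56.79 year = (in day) 2.073e+04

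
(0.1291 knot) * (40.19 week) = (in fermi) 1.614e+21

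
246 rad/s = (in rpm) 2349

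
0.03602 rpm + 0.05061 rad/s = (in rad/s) 0.05438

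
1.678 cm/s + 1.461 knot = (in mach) 0.002257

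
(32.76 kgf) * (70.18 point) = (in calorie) 1.901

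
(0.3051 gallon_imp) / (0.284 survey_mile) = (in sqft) 3.266e-05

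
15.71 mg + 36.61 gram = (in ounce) 1.292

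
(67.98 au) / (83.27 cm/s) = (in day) 1.414e+08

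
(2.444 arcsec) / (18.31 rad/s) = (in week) 1.07e-12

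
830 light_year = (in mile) 4.879e+15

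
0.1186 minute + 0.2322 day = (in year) 0.0006364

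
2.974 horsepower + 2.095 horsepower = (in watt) 3780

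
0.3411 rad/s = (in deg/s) 19.54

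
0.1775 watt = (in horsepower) 0.000238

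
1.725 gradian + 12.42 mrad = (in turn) 0.006289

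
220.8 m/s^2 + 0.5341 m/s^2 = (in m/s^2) 221.3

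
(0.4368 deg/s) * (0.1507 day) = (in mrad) 9.926e+04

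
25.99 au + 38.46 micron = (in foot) 1.276e+13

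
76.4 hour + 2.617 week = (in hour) 516.1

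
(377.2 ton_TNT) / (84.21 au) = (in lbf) 0.02816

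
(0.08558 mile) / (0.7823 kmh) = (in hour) 0.1761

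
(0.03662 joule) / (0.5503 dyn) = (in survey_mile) 4.135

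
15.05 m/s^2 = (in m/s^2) 15.05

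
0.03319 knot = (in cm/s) 1.707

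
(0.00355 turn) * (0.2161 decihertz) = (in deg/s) 0.02762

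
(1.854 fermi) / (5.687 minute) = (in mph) 1.215e-17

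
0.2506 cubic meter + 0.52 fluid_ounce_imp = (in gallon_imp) 55.13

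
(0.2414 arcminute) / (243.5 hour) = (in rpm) 7.65e-10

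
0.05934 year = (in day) 21.66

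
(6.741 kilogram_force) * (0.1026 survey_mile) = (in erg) 1.092e+11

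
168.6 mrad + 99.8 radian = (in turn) 15.91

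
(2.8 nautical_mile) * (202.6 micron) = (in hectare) 0.0001051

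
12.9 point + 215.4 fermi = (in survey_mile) 2.828e-06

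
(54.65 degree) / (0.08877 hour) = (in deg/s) 0.171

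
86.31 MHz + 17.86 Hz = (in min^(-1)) 5.179e+09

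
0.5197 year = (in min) 2.732e+05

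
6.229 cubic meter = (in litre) 6229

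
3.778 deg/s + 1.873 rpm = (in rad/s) 0.2621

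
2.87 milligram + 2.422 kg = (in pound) 5.34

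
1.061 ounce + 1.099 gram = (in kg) 0.03118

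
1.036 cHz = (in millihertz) 10.36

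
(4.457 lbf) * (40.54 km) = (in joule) 8.037e+05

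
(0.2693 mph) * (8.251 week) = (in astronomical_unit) 4.016e-06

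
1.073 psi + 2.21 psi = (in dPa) 2.264e+05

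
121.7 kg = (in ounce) 4293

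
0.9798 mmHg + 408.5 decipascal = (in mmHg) 1.286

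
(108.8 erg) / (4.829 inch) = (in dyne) 8.87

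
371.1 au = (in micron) 5.552e+19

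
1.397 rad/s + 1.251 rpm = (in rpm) 14.59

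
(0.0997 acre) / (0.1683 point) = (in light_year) 7.183e-10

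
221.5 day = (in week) 31.64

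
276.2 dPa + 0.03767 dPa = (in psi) 0.004006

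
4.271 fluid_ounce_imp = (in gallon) 0.03206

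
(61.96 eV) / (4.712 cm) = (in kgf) 2.148e-17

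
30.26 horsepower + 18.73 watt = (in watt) 2.258e+04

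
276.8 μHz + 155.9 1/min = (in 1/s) 2.599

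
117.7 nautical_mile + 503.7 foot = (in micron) 2.181e+11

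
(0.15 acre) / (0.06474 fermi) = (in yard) 1.025e+19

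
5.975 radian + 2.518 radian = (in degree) 486.6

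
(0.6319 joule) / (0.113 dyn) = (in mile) 347.5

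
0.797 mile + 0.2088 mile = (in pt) 4.588e+06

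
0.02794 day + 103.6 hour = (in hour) 104.3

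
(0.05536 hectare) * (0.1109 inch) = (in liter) 1559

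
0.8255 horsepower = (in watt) 615.6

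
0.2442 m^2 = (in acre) 6.034e-05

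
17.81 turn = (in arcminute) 3.847e+05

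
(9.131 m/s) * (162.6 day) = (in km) 1.283e+05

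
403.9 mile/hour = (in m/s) 180.6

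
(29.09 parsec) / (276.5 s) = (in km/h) 1.169e+16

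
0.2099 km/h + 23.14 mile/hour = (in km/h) 37.45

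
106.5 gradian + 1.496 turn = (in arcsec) 2.284e+06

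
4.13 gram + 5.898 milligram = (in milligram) 4136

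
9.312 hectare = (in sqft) 1.002e+06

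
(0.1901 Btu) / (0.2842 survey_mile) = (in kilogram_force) 0.04472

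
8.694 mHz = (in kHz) 8.694e-06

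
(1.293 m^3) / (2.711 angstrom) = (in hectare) 4.769e+05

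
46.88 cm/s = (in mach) 0.001377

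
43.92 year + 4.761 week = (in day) 1.606e+04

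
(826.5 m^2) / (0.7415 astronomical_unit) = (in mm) 7.451e-06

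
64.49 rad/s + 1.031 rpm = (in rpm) 616.9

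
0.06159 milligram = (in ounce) 2.173e-06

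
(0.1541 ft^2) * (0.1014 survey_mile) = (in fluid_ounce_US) 7.9e+04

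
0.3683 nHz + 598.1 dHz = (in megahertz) 5.981e-05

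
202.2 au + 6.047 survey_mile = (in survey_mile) 1.88e+10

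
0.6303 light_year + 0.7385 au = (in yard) 6.521e+15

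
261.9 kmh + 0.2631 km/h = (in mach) 0.2139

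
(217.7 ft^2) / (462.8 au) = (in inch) 1.15e-11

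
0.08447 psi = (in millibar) 5.824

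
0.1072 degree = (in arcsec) 385.9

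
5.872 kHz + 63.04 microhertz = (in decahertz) 587.2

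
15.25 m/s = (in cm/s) 1525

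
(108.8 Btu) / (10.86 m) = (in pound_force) 2376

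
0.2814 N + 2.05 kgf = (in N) 20.39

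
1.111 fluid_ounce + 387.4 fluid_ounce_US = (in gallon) 3.035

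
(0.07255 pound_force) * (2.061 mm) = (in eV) 4.151e+15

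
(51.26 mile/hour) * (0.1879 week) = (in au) 1.741e-05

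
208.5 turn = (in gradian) 8.34e+04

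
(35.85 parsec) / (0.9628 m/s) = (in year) 3.643e+10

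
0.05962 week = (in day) 0.4173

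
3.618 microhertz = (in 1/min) 0.0002171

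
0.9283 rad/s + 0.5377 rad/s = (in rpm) 14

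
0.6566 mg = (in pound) 1.448e-06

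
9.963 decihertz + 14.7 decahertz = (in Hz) 148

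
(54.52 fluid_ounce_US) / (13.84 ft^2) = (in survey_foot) 0.004114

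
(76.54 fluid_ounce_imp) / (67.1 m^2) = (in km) 3.241e-08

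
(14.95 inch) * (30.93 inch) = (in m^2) 0.2983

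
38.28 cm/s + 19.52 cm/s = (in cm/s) 57.8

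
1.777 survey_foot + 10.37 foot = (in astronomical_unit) 2.475e-11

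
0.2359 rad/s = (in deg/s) 13.52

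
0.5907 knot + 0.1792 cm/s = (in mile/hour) 0.6838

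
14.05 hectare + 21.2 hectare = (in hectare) 35.25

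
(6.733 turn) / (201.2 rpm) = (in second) 2.008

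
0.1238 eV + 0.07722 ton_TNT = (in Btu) 3.062e+05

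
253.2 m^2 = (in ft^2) 2725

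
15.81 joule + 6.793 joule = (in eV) 1.411e+20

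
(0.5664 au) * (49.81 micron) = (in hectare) 422.1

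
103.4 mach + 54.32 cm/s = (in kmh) 1.267e+05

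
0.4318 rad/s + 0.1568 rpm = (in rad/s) 0.4482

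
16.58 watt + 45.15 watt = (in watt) 61.73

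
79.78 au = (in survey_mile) 7.416e+09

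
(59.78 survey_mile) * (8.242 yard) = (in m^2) 7.251e+05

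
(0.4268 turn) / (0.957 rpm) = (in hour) 0.007433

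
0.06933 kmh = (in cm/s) 1.926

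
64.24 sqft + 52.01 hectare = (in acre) 128.5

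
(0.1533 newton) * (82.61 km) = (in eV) 7.904e+22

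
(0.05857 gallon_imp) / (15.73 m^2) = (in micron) 16.93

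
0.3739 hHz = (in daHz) 3.739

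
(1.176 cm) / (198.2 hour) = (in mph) 3.687e-08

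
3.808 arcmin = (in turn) 0.0001763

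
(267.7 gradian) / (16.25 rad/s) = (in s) 0.2588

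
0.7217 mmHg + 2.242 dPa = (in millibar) 0.9644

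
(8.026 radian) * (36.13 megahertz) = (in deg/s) 1.661e+10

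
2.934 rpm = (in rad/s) 0.3072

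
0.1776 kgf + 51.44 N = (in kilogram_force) 5.423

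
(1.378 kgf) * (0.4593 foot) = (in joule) 1.892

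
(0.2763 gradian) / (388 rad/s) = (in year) 3.547e-13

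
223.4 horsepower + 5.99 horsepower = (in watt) 1.711e+05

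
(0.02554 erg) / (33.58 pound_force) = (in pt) 4.847e-08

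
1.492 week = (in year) 0.02861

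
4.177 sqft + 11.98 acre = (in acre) 11.98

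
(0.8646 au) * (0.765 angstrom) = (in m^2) 9.895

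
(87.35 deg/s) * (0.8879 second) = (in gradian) 86.18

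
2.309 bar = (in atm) 2.279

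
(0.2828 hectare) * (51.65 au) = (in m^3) 2.185e+16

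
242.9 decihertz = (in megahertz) 2.429e-05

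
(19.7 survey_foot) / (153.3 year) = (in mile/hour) 2.778e-09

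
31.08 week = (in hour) 5221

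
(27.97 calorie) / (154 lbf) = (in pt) 484.3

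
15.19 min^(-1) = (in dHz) 2.532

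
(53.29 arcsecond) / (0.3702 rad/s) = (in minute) 1.163e-05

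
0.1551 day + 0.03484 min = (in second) 1.34e+04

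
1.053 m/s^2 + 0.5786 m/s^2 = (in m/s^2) 1.632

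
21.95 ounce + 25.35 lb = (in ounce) 427.6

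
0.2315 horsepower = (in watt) 172.6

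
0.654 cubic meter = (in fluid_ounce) 2.211e+04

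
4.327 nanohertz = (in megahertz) 4.327e-15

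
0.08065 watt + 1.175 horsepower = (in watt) 876.3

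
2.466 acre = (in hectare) 0.998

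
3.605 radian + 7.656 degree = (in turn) 0.595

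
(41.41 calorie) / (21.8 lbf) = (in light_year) 1.889e-16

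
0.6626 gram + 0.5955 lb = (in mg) 2.708e+05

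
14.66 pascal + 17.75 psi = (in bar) 1.224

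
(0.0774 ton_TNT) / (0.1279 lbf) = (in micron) 5.692e+14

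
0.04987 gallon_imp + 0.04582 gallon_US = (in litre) 0.4002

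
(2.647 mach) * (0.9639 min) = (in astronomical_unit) 3.484e-07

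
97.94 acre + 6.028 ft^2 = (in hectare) 39.63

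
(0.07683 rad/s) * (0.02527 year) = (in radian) 6.123e+04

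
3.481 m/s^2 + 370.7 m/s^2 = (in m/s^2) 374.2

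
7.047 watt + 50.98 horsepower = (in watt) 3.802e+04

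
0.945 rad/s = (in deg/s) 54.14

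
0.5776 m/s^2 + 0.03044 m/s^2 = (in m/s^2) 0.608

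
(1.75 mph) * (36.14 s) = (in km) 0.02827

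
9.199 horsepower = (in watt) 6860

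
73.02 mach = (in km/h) 8.951e+04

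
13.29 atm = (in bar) 13.47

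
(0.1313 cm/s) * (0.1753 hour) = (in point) 2349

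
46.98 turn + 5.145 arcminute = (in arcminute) 1.015e+06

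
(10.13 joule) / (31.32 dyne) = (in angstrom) 3.234e+14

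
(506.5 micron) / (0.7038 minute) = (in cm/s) 0.001199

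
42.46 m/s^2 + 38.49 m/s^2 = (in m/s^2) 80.95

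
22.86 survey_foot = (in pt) 1.975e+04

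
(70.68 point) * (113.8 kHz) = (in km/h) 1.022e+04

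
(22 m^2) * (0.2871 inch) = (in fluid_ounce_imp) 5646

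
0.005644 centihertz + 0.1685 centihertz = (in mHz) 1.741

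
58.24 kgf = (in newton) 571.1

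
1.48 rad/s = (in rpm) 14.13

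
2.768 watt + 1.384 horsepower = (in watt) 1035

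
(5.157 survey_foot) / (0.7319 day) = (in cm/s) 0.002486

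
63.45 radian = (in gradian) 4039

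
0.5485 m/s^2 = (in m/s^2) 0.5485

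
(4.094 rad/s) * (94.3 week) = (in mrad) 2.335e+11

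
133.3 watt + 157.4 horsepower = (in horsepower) 157.6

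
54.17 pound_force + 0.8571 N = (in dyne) 2.418e+07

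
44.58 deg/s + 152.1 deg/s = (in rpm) 32.78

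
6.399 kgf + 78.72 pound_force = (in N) 412.9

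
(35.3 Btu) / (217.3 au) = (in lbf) 2.576e-10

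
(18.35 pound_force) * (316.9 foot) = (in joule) 7884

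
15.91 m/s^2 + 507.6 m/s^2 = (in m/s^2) 523.5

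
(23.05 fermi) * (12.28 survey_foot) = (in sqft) 9.287e-13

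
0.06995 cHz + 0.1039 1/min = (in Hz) 0.002431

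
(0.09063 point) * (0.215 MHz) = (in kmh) 24.75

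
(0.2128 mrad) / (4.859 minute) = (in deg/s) 4.182e-05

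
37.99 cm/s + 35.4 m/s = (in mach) 0.1051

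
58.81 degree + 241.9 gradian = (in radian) 4.826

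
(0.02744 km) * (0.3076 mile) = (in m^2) 1.358e+04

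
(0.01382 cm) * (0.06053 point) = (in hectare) 2.951e-13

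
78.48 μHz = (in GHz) 7.848e-14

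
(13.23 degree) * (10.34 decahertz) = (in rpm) 228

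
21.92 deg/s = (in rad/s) 0.3826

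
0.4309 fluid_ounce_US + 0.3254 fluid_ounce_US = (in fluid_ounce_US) 0.7563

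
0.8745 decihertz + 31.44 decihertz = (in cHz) 323.1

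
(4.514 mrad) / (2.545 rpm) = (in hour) 4.705e-06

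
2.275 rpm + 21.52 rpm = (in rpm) 23.79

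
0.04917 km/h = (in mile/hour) 0.03055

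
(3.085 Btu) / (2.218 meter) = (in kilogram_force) 149.6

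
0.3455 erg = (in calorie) 8.258e-09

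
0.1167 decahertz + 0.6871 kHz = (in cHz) 6.883e+04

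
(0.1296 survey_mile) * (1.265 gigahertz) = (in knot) 5.129e+11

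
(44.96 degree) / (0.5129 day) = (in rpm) 0.0001691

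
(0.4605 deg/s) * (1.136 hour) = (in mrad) 3.287e+04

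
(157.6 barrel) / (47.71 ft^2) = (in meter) 5.653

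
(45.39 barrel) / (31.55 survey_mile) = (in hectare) 1.421e-08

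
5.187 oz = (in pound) 0.3242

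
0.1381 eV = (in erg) 2.213e-13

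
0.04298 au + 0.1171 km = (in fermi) 6.43e+24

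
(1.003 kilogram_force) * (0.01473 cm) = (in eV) 9.043e+15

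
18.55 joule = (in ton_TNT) 4.434e-09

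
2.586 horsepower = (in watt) 1928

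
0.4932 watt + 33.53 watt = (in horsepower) 0.04563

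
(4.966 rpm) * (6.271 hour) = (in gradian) 7.474e+05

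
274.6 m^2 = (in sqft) 2956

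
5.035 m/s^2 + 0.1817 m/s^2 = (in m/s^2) 5.217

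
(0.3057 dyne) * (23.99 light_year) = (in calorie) 1.658e+11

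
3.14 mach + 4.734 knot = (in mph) 2397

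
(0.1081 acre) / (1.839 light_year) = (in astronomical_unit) 1.681e-25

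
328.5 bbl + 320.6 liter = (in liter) 5.255e+04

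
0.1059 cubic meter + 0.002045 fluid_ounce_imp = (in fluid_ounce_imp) 3727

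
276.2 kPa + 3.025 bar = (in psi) 83.93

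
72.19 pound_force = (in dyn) 3.211e+07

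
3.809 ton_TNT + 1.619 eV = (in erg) 1.594e+17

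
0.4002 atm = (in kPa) 40.55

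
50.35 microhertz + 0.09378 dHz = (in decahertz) 0.0009428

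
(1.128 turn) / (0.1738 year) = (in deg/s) 7.409e-05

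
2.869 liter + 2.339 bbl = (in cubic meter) 0.3747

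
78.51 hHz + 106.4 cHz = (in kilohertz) 7.852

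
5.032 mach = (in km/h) 6168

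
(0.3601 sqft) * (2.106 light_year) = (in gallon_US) 1.761e+17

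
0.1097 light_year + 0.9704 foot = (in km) 1.038e+12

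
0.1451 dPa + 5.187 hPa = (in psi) 0.07523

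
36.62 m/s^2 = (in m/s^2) 36.62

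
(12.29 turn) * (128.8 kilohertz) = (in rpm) 9.498e+07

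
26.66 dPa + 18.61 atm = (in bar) 18.86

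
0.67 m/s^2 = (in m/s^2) 0.67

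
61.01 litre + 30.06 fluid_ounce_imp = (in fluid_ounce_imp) 2177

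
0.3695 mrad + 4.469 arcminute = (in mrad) 1.669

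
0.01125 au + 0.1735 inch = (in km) 1.683e+06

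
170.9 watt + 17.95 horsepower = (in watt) 1.356e+04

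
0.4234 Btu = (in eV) 2.788e+21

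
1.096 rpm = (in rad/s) 0.1148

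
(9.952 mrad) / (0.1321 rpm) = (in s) 0.7194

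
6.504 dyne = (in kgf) 6.632e-06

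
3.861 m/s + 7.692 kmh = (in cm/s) 599.8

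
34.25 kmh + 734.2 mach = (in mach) 734.2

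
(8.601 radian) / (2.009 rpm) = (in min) 0.6814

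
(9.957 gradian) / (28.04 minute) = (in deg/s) 0.005326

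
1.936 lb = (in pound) 1.936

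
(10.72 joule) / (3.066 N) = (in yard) 3.824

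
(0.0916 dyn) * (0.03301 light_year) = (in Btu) 2.711e+05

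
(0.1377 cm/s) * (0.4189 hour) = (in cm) 207.7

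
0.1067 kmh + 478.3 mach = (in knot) 3.166e+05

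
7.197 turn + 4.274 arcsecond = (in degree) 2591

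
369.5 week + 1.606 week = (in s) 2.244e+08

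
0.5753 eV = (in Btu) 8.736e-23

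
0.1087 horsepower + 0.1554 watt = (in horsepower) 0.1089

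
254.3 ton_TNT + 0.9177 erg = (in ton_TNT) 254.3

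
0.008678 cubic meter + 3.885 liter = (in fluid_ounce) 424.8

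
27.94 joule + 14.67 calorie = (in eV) 5.575e+20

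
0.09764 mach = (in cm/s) 3325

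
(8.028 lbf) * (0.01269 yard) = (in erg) 4.144e+06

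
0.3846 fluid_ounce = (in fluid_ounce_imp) 0.4003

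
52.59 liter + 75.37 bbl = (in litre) 1.204e+04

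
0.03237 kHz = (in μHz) 3.237e+07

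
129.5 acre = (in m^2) 5.241e+05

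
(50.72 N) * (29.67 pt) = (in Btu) 0.0005032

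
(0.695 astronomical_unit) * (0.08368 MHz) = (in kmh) 3.132e+16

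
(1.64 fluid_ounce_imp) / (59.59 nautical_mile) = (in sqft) 4.545e-09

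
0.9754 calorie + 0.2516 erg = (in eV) 2.547e+19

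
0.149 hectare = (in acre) 0.3682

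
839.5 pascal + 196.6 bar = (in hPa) 1.966e+05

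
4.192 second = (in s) 4.192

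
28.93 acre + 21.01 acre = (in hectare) 20.21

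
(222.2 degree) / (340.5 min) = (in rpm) 0.001813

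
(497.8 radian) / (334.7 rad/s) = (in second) 1.487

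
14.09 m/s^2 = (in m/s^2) 14.09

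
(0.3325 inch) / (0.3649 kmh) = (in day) 9.644e-07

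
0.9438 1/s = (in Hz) 0.9438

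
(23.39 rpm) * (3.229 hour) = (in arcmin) 9.788e+07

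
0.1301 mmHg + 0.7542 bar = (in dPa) 7.544e+05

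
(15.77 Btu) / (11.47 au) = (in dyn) 0.0009697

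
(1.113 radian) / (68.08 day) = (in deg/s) 1.084e-05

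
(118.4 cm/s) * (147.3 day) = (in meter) 1.507e+07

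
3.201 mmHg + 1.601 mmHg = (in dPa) 6402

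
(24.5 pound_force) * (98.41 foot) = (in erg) 3.269e+10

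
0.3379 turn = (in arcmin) 7299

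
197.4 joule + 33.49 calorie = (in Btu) 0.3199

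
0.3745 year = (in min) 1.968e+05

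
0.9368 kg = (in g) 936.8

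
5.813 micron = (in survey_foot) 1.907e-05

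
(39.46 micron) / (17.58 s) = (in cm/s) 0.0002245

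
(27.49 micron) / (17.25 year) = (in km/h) 1.819e-13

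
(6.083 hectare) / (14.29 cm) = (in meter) 4.257e+05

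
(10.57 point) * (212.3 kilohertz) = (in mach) 2.325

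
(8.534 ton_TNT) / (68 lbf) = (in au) 0.0007891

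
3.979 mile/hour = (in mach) 0.005224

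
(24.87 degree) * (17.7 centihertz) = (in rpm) 0.7337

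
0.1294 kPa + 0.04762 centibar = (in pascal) 177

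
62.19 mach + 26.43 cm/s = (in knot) 4.116e+04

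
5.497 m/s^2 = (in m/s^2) 5.497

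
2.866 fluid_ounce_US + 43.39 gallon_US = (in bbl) 1.034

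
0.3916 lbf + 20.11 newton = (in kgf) 2.228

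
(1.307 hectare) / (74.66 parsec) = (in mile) 3.525e-18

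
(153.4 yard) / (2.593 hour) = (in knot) 0.02921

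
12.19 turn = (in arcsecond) 1.58e+07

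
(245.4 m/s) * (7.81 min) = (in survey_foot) 3.773e+05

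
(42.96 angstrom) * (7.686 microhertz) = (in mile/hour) 7.386e-14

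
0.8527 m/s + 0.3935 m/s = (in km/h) 4.486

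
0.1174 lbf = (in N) 0.5222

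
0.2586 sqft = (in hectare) 2.402e-06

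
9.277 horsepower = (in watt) 6918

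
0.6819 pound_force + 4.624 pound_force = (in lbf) 5.306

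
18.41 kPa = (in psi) 2.67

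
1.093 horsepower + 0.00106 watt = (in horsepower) 1.093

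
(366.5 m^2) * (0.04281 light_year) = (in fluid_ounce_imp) 5.224e+21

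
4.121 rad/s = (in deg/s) 236.1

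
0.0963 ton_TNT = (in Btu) 3.819e+05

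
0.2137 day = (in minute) 307.7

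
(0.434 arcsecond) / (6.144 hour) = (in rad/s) 9.513e-11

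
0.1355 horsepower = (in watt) 101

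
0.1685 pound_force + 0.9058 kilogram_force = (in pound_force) 2.165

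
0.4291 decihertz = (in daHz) 0.004291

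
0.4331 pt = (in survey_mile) 9.494e-08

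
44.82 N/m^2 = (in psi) 0.006501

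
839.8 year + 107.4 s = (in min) 4.414e+08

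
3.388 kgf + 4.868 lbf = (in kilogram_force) 5.596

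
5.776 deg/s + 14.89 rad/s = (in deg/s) 858.9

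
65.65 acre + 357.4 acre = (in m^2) 1.712e+06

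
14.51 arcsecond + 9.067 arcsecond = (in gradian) 0.007277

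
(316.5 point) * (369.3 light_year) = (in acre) 9.64e+13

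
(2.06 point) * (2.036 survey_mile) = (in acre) 0.0005884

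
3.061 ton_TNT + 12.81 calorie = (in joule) 1.281e+10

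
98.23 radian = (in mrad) 9.823e+04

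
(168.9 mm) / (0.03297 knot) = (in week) 1.646e-05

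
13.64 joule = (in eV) 8.513e+19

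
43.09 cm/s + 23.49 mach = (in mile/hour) 1.789e+04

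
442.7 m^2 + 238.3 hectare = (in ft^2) 2.566e+07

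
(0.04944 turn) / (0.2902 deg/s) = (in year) 1.945e-06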